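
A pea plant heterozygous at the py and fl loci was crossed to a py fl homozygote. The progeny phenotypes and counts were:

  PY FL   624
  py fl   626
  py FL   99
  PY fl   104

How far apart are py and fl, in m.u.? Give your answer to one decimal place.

14.0 m.u.

The two most frequent classes, PY FL (624) and py fl (626), are the parental types, so the F1 was PY FL / py fl.
The recombinant classes are PY fl and py FL: 104 + 99 = 203.
Recombination frequency = 203/1453 = 0.1397 ≈ 14.0%, i.e. 14.0 m.u.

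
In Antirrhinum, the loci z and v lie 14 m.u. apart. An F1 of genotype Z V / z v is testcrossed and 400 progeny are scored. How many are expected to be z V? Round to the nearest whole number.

A map distance of 14 m.u. corresponds to a recombination frequency of 0.140.
The F1 is Z V / z v, so z V is a recombinant gamete class with expected frequency r/2 = 0.140/2 = 0.0700.
Expected number = 0.0700 × 400 = 28.00 ≈ 28.

28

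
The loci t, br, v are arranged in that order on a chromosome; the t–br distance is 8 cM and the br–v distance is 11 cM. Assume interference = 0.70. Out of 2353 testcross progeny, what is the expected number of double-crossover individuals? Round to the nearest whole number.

6

Map distances give recombination frequencies of 0.080 and 0.110 for the two intervals.
With interference 0.70 (so coincidence = 0.30), expected double-crossover frequency = 0.080 × 0.110 × 0.30 = 0.00264.
Expected number = 0.00264 × 2353 = 6.21 ≈ 6.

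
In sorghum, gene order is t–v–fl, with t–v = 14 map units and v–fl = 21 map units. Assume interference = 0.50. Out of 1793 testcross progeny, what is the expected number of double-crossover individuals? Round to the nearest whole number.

Map distances give recombination frequencies of 0.140 and 0.210 for the two intervals.
With interference 0.50 (so coincidence = 0.50), expected double-crossover frequency = 0.140 × 0.210 × 0.50 = 0.01470.
Expected number = 0.01470 × 1793 = 26.36 ≈ 26.

26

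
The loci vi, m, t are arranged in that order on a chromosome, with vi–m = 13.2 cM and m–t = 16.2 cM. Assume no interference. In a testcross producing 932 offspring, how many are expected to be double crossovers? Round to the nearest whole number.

20

Map distances give recombination frequencies of 0.132 and 0.162 for the two intervals.
With no interference, expected double-crossover frequency = 0.132 × 0.162 = 0.02138.
Expected number = 0.02138 × 932 = 19.93 ≈ 20.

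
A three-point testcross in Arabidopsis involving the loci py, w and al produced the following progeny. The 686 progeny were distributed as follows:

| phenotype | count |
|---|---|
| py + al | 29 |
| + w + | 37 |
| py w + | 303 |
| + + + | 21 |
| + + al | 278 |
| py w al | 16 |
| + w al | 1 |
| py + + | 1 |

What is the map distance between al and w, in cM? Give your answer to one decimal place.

5.7 cM

The two most frequent reciprocal classes, + + al and py w +, are the parental types, so the F1 was + + al / py w +.
The two rarest classes, + w al and py + +, are the double crossovers. Comparing them with the parentals, only the w allele has switched, so w is the middle locus and the order is py – w – al.
Crossovers in the w–al interval produce the single-crossover classes + + + and py w al (21 + 16 = 37) plus the double crossovers (2).
RF(w–al) = (37 + 2) / 686 = 39/686 = 0.0569 → 5.7 cM.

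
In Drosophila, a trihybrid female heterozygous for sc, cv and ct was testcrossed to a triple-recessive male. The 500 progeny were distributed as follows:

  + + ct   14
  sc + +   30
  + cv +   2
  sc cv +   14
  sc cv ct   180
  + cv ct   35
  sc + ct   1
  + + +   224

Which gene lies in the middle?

cv

The two most frequent reciprocal classes, sc cv ct and + + +, are the parental types, so the F1 was sc cv ct / + + +.
The two rarest classes, sc + ct and + cv +, are the double crossovers. Comparing them with the parentals, only the cv allele has switched, so cv is the middle locus and the order is ct – cv – sc.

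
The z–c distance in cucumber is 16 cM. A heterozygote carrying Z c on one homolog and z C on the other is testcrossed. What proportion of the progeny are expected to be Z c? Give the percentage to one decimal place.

A map distance of 16 cM corresponds to a recombination frequency of 0.160.
The F1 is Z c / z C, so Z c is a parental gamete class with expected frequency (1 − r)/2 = 0.840/2 = 0.4200.
That is 0.4200 = 42.0% of the progeny.

42.0%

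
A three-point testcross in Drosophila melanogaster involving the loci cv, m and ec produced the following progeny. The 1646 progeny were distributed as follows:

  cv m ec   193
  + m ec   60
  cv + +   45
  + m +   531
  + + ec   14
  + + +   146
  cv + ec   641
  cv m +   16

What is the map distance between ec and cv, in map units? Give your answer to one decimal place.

The two most frequent reciprocal classes, cv + ec and + m +, are the parental types, so the F1 was cv + ec / + m +.
The two rarest classes, + + ec and cv m +, are the double crossovers. Comparing them with the parentals, only the cv allele has switched, so cv is the middle locus and the order is ec – cv – m.
Crossovers in the ec–cv interval produce the single-crossover classes cv + + and + m ec (45 + 60 = 105) plus the double crossovers (30).
RF(ec–cv) = (105 + 30) / 1646 = 135/1646 = 0.0820 → 8.2 map units.

8.2 map units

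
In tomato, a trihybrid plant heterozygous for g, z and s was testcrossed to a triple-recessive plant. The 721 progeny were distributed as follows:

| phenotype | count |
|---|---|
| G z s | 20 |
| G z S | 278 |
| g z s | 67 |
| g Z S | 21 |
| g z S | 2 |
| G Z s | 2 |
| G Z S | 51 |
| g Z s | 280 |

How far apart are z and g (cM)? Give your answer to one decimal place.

The two most frequent reciprocal classes, g Z s and G z S, are the parental types, so the F1 was g Z s / G z S.
The two rarest classes, G Z s and g z S, are the double crossovers. Comparing them with the parentals, only the g allele has switched, so g is the middle locus and the order is s – g – z.
Crossovers in the g–z interval produce the single-crossover classes g z s and G Z S (67 + 51 = 118) plus the double crossovers (4).
RF(g–z) = (118 + 4) / 721 = 122/721 = 0.1692 → 16.9 cM.

16.9 cM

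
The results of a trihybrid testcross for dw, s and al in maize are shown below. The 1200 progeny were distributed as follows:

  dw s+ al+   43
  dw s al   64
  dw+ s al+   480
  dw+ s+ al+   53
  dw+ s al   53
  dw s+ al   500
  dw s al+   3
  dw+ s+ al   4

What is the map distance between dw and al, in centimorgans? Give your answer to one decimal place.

8.6 centimorgans

The two most frequent reciprocal classes, dw s+ al and dw+ s al+, are the parental types, so the F1 was dw s+ al / dw+ s al+.
The two rarest classes, dw+ s+ al and dw s al+, are the double crossovers. Comparing them with the parentals, only the dw allele has switched, so dw is the middle locus and the order is s – dw – al.
Crossovers in the dw–al interval produce the single-crossover classes dw s+ al+ and dw+ s al (43 + 53 = 96) plus the double crossovers (7).
RF(dw–al) = (96 + 7) / 1200 = 103/1200 = 0.0858 → 8.6 centimorgans.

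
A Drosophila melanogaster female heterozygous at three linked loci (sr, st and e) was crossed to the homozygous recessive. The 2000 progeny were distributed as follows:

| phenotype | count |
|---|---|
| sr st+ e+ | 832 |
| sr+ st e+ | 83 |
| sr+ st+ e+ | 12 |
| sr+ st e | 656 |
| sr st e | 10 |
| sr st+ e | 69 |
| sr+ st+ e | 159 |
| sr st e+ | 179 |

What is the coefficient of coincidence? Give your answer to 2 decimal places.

The two most frequent reciprocal classes, sr st+ e+ and sr+ st e, are the parental types, so the F1 was sr st+ e+ / sr+ st e.
The two rarest classes, sr+ st+ e+ and sr st e, are the double crossovers. Comparing them with the parentals, only the sr allele has switched, so sr is the middle locus and the order is st – sr – e.
st–sr: (338 + 22)/2000 = 0.1800; sr–e: (152 + 22)/2000 = 0.0870.
Expected DCO frequency = 0.1800 × 0.0870 ≈ 0.01566; observed = 22/2000 ≈ 0.01100.
Coefficient of coincidence = 0.01100/0.01566 ≈ 0.70.

0.70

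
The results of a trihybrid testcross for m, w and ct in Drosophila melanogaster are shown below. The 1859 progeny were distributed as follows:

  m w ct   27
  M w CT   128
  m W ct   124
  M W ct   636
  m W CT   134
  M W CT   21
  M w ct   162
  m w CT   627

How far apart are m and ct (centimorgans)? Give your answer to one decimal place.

16.1 centimorgans

The two most frequent reciprocal classes, M W ct and m w CT, are the parental types, so the F1 was M W ct / m w CT.
The two rarest classes, M W CT and m w ct, are the double crossovers. Comparing them with the parentals, only the ct allele has switched, so ct is the middle locus and the order is w – ct – m.
Crossovers in the ct–m interval produce the single-crossover classes m W ct and M w CT (124 + 128 = 252) plus the double crossovers (48).
RF(ct–m) = (252 + 48) / 1859 = 300/1859 = 0.1614 → 16.1 centimorgans.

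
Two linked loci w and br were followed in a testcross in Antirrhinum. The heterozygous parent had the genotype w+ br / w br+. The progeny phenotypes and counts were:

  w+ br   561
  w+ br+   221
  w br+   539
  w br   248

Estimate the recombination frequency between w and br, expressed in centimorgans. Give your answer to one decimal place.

The recombinant classes are w+ br+ and w br: 221 + 248 = 469.
Recombination frequency = 469/1569 = 0.2989 ≈ 29.9%, i.e. 29.9 centimorgans.

29.9 centimorgans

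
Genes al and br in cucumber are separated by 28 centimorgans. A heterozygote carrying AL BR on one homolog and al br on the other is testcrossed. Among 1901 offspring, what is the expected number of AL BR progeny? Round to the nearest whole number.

684

A map distance of 28 centimorgans corresponds to a recombination frequency of 0.280.
The F1 is AL BR / al br, so AL BR is a parental gamete class with expected frequency (1 − r)/2 = 0.720/2 = 0.3600.
Expected number = 0.3600 × 1901 = 684.36 ≈ 684.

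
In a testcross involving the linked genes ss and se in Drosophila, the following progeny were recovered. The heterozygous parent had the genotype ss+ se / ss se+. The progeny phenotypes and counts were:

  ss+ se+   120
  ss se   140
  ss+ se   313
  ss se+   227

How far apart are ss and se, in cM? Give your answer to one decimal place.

The recombinant classes are ss+ se+ and ss se: 120 + 140 = 260.
Recombination frequency = 260/800 = 0.3250 ≈ 32.5%, i.e. 32.5 cM.

32.5 cM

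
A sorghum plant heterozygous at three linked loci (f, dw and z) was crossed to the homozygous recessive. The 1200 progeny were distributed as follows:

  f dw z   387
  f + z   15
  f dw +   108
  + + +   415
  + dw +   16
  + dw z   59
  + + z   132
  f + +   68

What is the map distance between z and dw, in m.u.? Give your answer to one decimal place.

The two most frequent reciprocal classes, f dw z and + + +, are the parental types, so the F1 was f dw z / + + +.
The two rarest classes, f + z and + dw +, are the double crossovers. Comparing them with the parentals, only the dw allele has switched, so dw is the middle locus and the order is f – dw – z.
Crossovers in the dw–z interval produce the single-crossover classes f dw + and + + z (108 + 132 = 240) plus the double crossovers (31).
RF(dw–z) = (240 + 31) / 1200 = 271/1200 = 0.2258 → 22.6 m.u.

22.6 m.u.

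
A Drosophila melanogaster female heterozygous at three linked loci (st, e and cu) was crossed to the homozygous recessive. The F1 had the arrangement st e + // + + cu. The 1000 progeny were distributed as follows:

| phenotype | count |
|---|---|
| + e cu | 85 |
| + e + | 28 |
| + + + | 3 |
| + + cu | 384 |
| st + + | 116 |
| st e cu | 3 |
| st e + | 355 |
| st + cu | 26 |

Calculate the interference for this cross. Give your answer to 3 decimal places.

The two rarest classes, st e cu and + + +, are the double crossovers. Comparing them with the parentals, only the cu allele has switched, so cu is the middle locus and the order is e – cu – st.
e–cu: (201 + 6)/1000 = 0.2070; cu–st: (54 + 6)/1000 = 0.0600.
Expected DCO frequency = 0.2070 × 0.0600 ≈ 0.01242; observed = 6/1000 ≈ 0.00600.
Coefficient of coincidence = 0.00600/0.01242 ≈ 0.483; interference = 1 − 0.483 = 0.517.

0.517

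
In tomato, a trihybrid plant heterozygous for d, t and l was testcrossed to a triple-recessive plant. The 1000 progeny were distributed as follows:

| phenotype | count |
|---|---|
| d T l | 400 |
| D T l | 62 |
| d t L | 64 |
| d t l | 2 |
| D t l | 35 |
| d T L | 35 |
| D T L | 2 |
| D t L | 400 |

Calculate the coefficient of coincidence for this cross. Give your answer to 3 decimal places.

0.416

The two most frequent reciprocal classes, D t L and d T l, are the parental types, so the F1 was D t L / d T l.
The two rarest classes, D T L and d t l, are the double crossovers. Comparing them with the parentals, only the t allele has switched, so t is the middle locus and the order is d – t – l.
d–t: (126 + 4)/1000 = 0.1300; t–l: (70 + 4)/1000 = 0.0740.
Expected DCO frequency = 0.1300 × 0.0740 ≈ 0.00962; observed = 4/1000 ≈ 0.00400.
Coefficient of coincidence = 0.00400/0.00962 ≈ 0.416.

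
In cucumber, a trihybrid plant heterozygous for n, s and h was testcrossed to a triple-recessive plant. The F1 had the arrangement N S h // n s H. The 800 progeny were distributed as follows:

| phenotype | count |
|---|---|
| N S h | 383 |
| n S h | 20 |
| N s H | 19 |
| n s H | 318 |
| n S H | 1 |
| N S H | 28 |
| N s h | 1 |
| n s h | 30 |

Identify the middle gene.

s

The two rarest classes, N s h and n S H, are the double crossovers. Comparing them with the parentals, only the s allele has switched, so s is the middle locus and the order is n – s – h.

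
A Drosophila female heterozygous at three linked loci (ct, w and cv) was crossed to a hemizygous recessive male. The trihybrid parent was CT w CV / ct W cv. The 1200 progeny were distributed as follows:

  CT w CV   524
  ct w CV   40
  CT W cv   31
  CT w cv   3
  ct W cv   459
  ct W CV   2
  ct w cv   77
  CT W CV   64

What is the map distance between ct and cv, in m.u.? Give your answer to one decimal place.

The two rarest classes, CT w cv and ct W CV, are the double crossovers. Comparing them with the parentals, only the cv allele has switched, so cv is the middle locus and the order is ct – cv – w.
Crossovers in the ct–cv interval produce the single-crossover classes ct w CV and CT W cv (40 + 31 = 71) plus the double crossovers (5).
RF(ct–cv) = (71 + 5) / 1200 = 76/1200 = 0.0633 → 6.3 m.u.

6.3 m.u.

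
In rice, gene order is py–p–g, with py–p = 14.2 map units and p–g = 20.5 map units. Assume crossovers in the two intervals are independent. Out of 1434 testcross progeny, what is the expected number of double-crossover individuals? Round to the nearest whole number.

Map distances give recombination frequencies of 0.142 and 0.205 for the two intervals.
With no interference, expected double-crossover frequency = 0.142 × 0.205 = 0.02911.
Expected number = 0.02911 × 1434 = 41.74 ≈ 42.

42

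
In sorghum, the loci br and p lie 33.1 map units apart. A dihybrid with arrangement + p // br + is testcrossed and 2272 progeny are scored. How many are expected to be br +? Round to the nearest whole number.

A map distance of 33.1 map units corresponds to a recombination frequency of 0.331.
The F1 is + p / br +, so br + is a parental gamete class with expected frequency (1 − r)/2 = 0.669/2 = 0.3345.
Expected number = 0.3345 × 2272 = 759.98 ≈ 760.

760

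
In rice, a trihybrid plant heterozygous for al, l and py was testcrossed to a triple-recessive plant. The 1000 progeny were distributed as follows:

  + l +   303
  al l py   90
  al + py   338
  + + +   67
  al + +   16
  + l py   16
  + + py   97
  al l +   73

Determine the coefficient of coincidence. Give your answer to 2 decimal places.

The two most frequent reciprocal classes, + l + and al + py, are the parental types, so the F1 was + l + / al + py.
The two rarest classes, + l py and al + +, are the double crossovers. Comparing them with the parentals, only the py allele has switched, so py is the middle locus and the order is l – py – al.
l–py: (157 + 32)/1000 = 0.1890; py–al: (170 + 32)/1000 = 0.2020.
Expected DCO frequency = 0.1890 × 0.2020 ≈ 0.03818; observed = 32/1000 ≈ 0.03200.
Coefficient of coincidence = 0.03200/0.03818 ≈ 0.84.

0.84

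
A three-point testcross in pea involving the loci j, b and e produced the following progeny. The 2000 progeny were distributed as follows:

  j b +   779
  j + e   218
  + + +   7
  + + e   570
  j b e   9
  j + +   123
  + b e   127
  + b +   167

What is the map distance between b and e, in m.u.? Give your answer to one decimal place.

The two most frequent reciprocal classes, + + e and j b +, are the parental types, so the F1 was + + e / j b +.
The two rarest classes, + + + and j b e, are the double crossovers. Comparing them with the parentals, only the e allele has switched, so e is the middle locus and the order is j – e – b.
Crossovers in the e–b interval produce the single-crossover classes + b e and j + + (127 + 123 = 250) plus the double crossovers (16).
RF(e–b) = (250 + 16) / 2000 = 266/2000 = 0.1330 → 13.3 m.u.

13.3 m.u.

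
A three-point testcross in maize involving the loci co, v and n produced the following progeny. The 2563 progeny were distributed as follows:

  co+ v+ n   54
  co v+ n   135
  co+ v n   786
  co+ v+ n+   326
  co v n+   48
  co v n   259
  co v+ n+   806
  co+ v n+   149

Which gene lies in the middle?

The two most frequent reciprocal classes, co v+ n+ and co+ v n, are the parental types, so the F1 was co v+ n+ / co+ v n.
The two rarest classes, co v n+ and co+ v+ n, are the double crossovers. Comparing them with the parentals, only the v allele has switched, so v is the middle locus and the order is co – v – n.

v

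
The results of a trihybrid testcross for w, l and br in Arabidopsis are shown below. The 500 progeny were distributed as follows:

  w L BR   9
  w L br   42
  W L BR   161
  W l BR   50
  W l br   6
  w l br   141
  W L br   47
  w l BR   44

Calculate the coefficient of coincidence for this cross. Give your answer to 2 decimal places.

0.66

The two most frequent reciprocal classes, w l br and W L BR, are the parental types, so the F1 was w l br / W L BR.
The two rarest classes, W l br and w L BR, are the double crossovers. Comparing them with the parentals, only the w allele has switched, so w is the middle locus and the order is l – w – br.
l–w: (92 + 15)/500 = 0.2140; w–br: (91 + 15)/500 = 0.2120.
Expected DCO frequency = 0.2140 × 0.2120 ≈ 0.04537; observed = 15/500 ≈ 0.03000.
Coefficient of coincidence = 0.03000/0.04537 ≈ 0.66.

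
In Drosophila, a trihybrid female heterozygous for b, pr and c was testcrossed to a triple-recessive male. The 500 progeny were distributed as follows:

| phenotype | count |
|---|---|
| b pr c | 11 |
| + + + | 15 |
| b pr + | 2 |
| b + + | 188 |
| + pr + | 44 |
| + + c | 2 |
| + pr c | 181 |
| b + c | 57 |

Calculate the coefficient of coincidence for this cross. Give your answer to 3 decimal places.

0.635

The two most frequent reciprocal classes, b + + and + pr c, are the parental types, so the F1 was b + + / + pr c.
The two rarest classes, b pr + and + + c, are the double crossovers. Comparing them with the parentals, only the pr allele has switched, so pr is the middle locus and the order is b – pr – c.
b–pr: (26 + 4)/500 = 0.0600; pr–c: (101 + 4)/500 = 0.2100.
Expected DCO frequency = 0.0600 × 0.2100 ≈ 0.01260; observed = 4/500 ≈ 0.00800.
Coefficient of coincidence = 0.00800/0.01260 ≈ 0.635.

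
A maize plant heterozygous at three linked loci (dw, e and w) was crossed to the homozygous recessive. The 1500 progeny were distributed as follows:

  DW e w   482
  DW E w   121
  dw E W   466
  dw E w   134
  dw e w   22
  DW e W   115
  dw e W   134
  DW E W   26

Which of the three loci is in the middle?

The two most frequent reciprocal classes, DW e w and dw E W, are the parental types, so the F1 was DW e w / dw E W.
The two rarest classes, dw e w and DW E W, are the double crossovers. Comparing them with the parentals, only the dw allele has switched, so dw is the middle locus and the order is w – dw – e.

dw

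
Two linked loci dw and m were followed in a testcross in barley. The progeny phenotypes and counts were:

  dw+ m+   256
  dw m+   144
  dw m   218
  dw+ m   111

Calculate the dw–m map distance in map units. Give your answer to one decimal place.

The two most frequent classes, dw+ m+ (256) and dw m (218), are the parental types, so the F1 was dw+ m+ / dw m.
The recombinant classes are dw+ m and dw m+: 111 + 144 = 255.
Recombination frequency = 255/729 = 0.3498 ≈ 35.0%, i.e. 35.0 map units.

35.0 map units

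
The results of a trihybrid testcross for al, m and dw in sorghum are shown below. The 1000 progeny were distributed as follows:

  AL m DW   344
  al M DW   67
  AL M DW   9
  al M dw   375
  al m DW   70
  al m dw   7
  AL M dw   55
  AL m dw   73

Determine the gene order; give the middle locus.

m

The two most frequent reciprocal classes, AL m DW and al M dw, are the parental types, so the F1 was AL m DW / al M dw.
The two rarest classes, AL M DW and al m dw, are the double crossovers. Comparing them with the parentals, only the m allele has switched, so m is the middle locus and the order is al – m – dw.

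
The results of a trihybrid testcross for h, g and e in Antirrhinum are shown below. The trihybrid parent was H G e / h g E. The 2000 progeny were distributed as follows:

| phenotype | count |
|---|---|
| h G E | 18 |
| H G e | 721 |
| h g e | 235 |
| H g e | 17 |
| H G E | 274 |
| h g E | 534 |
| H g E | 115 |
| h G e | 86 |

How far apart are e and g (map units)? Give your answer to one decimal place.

27.2 map units

The two rarest classes, H g e and h G E, are the double crossovers. Comparing them with the parentals, only the g allele has switched, so g is the middle locus and the order is e – g – h.
Crossovers in the e–g interval produce the single-crossover classes H G E and h g e (274 + 235 = 509) plus the double crossovers (35).
RF(e–g) = (509 + 35) / 2000 = 544/2000 = 0.2720 → 27.2 map units.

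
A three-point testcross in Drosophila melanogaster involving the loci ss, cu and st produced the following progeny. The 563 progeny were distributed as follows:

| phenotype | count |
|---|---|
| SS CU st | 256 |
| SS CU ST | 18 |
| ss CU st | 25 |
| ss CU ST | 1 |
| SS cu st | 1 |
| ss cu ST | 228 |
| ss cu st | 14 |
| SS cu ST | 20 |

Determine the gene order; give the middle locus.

The two most frequent reciprocal classes, ss cu ST and SS CU st, are the parental types, so the F1 was ss cu ST / SS CU st.
The two rarest classes, ss CU ST and SS cu st, are the double crossovers. Comparing them with the parentals, only the cu allele has switched, so cu is the middle locus and the order is st – cu – ss.

cu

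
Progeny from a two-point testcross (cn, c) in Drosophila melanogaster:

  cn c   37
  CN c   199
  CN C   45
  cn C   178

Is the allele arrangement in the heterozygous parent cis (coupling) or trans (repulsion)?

The two most frequent classes are CN c (199) and cn C (178); these are the parental (non-recombinant) types.
So the F1 carried CN c on one chromosome and cn C on the other — the recessive alleles are on opposite chromosomes (trans / repulsion).

trans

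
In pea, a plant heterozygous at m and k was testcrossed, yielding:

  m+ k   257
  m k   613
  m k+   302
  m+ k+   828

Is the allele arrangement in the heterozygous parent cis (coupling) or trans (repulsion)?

cis

The two most frequent classes are m+ k+ (828) and m k (613); these are the parental (non-recombinant) types.
So the F1 carried m+ k+ on one chromosome and m k on the other — the recessive alleles are on the same chromosome (cis / coupling).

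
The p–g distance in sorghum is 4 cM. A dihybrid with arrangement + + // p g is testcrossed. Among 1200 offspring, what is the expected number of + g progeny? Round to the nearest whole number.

A map distance of 4 cM corresponds to a recombination frequency of 0.040.
The F1 is + + / p g, so + g is a recombinant gamete class with expected frequency r/2 = 0.040/2 = 0.0200.
Expected number = 0.0200 × 1200 = 24.00 ≈ 24.

24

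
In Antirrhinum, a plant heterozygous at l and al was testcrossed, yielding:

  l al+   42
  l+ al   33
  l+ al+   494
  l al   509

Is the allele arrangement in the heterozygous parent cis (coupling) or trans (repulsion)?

cis

The two most frequent classes are l+ al+ (494) and l al (509); these are the parental (non-recombinant) types.
So the F1 carried l+ al+ on one chromosome and l al on the other — the recessive alleles are on the same chromosome (cis / coupling).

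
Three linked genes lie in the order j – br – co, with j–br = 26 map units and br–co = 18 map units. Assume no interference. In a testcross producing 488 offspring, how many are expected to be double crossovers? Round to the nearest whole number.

Map distances give recombination frequencies of 0.260 and 0.180 for the two intervals.
With no interference, expected double-crossover frequency = 0.260 × 0.180 = 0.04680.
Expected number = 0.04680 × 488 = 22.84 ≈ 23.

23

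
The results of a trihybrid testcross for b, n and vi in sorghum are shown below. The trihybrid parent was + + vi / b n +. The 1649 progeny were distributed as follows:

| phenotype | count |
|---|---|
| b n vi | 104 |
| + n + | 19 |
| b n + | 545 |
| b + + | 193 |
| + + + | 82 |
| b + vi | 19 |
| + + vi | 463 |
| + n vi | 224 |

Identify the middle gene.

The two rarest classes, b + vi and + n +, are the double crossovers. Comparing them with the parentals, only the b allele has switched, so b is the middle locus and the order is vi – b – n.

b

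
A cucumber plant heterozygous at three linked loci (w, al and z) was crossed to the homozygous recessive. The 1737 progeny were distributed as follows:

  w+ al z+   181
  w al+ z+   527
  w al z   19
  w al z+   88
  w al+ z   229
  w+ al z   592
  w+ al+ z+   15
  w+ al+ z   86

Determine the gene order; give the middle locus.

The two most frequent reciprocal classes, w+ al z and w al+ z+, are the parental types, so the F1 was w+ al z / w al+ z+.
The two rarest classes, w al z and w+ al+ z+, are the double crossovers. Comparing them with the parentals, only the w allele has switched, so w is the middle locus and the order is al – w – z.

w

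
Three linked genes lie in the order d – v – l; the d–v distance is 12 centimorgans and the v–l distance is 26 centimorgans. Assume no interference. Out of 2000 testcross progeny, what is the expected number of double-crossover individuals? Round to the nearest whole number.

Map distances give recombination frequencies of 0.120 and 0.260 for the two intervals.
With no interference, expected double-crossover frequency = 0.120 × 0.260 = 0.03120.
Expected number = 0.03120 × 2000 = 62.40 ≈ 62.

62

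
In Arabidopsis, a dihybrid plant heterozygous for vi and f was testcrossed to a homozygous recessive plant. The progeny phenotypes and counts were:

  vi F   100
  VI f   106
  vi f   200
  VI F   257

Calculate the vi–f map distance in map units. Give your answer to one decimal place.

31.1 map units

The two most frequent classes, VI F (257) and vi f (200), are the parental types, so the F1 was VI F / vi f.
The recombinant classes are VI f and vi F: 106 + 100 = 206.
Recombination frequency = 206/663 = 0.3107 ≈ 31.1%, i.e. 31.1 map units.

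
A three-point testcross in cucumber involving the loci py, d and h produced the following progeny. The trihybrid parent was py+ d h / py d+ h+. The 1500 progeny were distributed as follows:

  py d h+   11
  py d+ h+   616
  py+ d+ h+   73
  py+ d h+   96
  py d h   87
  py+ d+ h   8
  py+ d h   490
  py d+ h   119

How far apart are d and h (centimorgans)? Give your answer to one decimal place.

15.6 centimorgans

The two rarest classes, py+ d+ h and py d h+, are the double crossovers. Comparing them with the parentals, only the d allele has switched, so d is the middle locus and the order is h – d – py.
Crossovers in the h–d interval produce the single-crossover classes py+ d h+ and py d+ h (96 + 119 = 215) plus the double crossovers (19).
RF(h–d) = (215 + 19) / 1500 = 234/1500 = 0.1560 → 15.6 centimorgans.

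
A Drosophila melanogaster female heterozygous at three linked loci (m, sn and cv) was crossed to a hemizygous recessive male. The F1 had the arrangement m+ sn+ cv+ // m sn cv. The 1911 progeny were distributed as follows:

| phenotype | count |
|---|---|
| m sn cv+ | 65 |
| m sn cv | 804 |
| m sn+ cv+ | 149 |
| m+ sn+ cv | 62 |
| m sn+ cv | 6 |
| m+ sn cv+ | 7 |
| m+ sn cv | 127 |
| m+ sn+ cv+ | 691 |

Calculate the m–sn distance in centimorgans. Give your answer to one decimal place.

15.1 centimorgans

The two rarest classes, m+ sn cv+ and m sn+ cv, are the double crossovers. Comparing them with the parentals, only the sn allele has switched, so sn is the middle locus and the order is cv – sn – m.
Crossovers in the sn–m interval produce the single-crossover classes m sn+ cv+ and m+ sn cv (149 + 127 = 276) plus the double crossovers (13).
RF(sn–m) = (276 + 13) / 1911 = 289/1911 = 0.1512 → 15.1 centimorgans.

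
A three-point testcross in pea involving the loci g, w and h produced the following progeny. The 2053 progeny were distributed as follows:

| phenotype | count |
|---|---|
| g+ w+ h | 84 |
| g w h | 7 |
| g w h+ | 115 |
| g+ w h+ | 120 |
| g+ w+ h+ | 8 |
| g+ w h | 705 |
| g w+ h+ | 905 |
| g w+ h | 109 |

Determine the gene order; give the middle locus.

The two most frequent reciprocal classes, g w+ h+ and g+ w h, are the parental types, so the F1 was g w+ h+ / g+ w h.
The two rarest classes, g+ w+ h+ and g w h, are the double crossovers. Comparing them with the parentals, only the g allele has switched, so g is the middle locus and the order is h – g – w.

g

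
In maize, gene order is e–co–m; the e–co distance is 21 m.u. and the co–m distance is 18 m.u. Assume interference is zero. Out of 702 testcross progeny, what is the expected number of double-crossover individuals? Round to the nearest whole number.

Map distances give recombination frequencies of 0.210 and 0.180 for the two intervals.
With no interference, expected double-crossover frequency = 0.210 × 0.180 = 0.03780.
Expected number = 0.03780 × 702 = 26.54 ≈ 27.

27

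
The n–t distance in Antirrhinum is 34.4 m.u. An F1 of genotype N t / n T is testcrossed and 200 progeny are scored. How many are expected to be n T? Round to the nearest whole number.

66

A map distance of 34.4 m.u. corresponds to a recombination frequency of 0.344.
The F1 is N t / n T, so n T is a parental gamete class with expected frequency (1 − r)/2 = 0.656/2 = 0.3280.
Expected number = 0.3280 × 200 = 65.60 ≈ 66.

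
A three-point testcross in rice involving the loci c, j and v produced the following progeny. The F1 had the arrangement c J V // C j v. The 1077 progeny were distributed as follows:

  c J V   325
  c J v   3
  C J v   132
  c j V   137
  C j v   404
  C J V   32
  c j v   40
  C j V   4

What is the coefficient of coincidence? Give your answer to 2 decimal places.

The two rarest classes, c J v and C j V, are the double crossovers. Comparing them with the parentals, only the v allele has switched, so v is the middle locus and the order is j – v – c.
j–v: (269 + 7)/1077 = 0.2563; v–c: (72 + 7)/1077 = 0.0734.
Expected DCO frequency = 0.2563 × 0.0734 ≈ 0.01881; observed = 7/1077 ≈ 0.00650.
Coefficient of coincidence = 0.00650/0.01881 ≈ 0.35.

0.35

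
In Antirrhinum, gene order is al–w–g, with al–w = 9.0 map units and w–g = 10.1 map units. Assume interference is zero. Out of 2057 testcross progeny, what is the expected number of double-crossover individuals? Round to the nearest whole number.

19

Map distances give recombination frequencies of 0.090 and 0.101 for the two intervals.
With no interference, expected double-crossover frequency = 0.090 × 0.101 = 0.00909.
Expected number = 0.00909 × 2057 = 18.70 ≈ 19.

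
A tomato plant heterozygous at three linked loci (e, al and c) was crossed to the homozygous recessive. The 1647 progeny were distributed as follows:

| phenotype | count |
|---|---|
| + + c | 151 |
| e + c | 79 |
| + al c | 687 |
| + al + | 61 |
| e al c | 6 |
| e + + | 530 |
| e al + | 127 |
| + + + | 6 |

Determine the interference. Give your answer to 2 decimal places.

The two most frequent reciprocal classes, e + + and + al c, are the parental types, so the F1 was e + + / + al c.
The two rarest classes, + + + and e al c, are the double crossovers. Comparing them with the parentals, only the e allele has switched, so e is the middle locus and the order is al – e – c.
al–e: (278 + 12)/1647 = 0.1761; e–c: (140 + 12)/1647 = 0.0923.
Expected DCO frequency = 0.1761 × 0.0923 ≈ 0.01625; observed = 12/1647 ≈ 0.00729.
Coefficient of coincidence = 0.00729/0.01625 ≈ 0.45; interference = 1 − 0.45 = 0.55.

0.55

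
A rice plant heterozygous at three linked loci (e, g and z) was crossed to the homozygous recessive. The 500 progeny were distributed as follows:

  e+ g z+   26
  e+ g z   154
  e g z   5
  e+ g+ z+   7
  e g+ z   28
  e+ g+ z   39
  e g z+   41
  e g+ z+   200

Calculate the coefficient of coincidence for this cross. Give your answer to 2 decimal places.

The two most frequent reciprocal classes, e g+ z+ and e+ g z, are the parental types, so the F1 was e g+ z+ / e+ g z.
The two rarest classes, e+ g+ z+ and e g z, are the double crossovers. Comparing them with the parentals, only the e allele has switched, so e is the middle locus and the order is g – e – z.
g–e: (80 + 12)/500 = 0.1840; e–z: (54 + 12)/500 = 0.1320.
Expected DCO frequency = 0.1840 × 0.1320 ≈ 0.02429; observed = 12/500 ≈ 0.02400.
Coefficient of coincidence = 0.02400/0.02429 ≈ 0.99.

0.99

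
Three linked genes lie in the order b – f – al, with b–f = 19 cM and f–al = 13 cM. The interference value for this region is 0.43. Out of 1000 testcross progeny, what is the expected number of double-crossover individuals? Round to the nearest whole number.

Map distances give recombination frequencies of 0.190 and 0.130 for the two intervals.
With interference 0.43 (so coincidence = 0.57), expected double-crossover frequency = 0.190 × 0.130 × 0.57 = 0.01408.
Expected number = 0.01408 × 1000 = 14.08 ≈ 14.

14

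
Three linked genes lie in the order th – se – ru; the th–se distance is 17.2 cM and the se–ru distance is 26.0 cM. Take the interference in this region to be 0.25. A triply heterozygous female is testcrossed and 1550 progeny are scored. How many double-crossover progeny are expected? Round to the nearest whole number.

Map distances give recombination frequencies of 0.172 and 0.260 for the two intervals.
With interference 0.25 (so coincidence = 0.75), expected double-crossover frequency = 0.172 × 0.260 × 0.75 = 0.03354.
Expected number = 0.03354 × 1550 = 51.99 ≈ 52.

52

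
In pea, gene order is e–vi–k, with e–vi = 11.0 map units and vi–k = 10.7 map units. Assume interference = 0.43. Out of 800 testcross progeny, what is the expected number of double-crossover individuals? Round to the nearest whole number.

5

Map distances give recombination frequencies of 0.110 and 0.107 for the two intervals.
With interference 0.43 (so coincidence = 0.57), expected double-crossover frequency = 0.110 × 0.107 × 0.57 = 0.00671.
Expected number = 0.00671 × 800 = 5.37 ≈ 5.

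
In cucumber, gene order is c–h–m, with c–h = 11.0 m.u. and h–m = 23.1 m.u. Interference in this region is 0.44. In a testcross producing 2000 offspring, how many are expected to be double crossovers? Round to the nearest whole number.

Map distances give recombination frequencies of 0.110 and 0.231 for the two intervals.
With interference 0.44 (so coincidence = 0.56), expected double-crossover frequency = 0.110 × 0.231 × 0.56 = 0.01423.
Expected number = 0.01423 × 2000 = 28.46 ≈ 28.

28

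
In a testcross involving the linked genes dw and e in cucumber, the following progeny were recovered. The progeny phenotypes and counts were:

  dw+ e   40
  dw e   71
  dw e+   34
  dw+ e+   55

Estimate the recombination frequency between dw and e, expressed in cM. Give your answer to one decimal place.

37.0 cM

The two most frequent classes, dw+ e+ (55) and dw e (71), are the parental types, so the F1 was dw+ e+ / dw e.
The recombinant classes are dw+ e and dw e+: 40 + 34 = 74.
Recombination frequency = 74/200 = 0.3700 ≈ 37.0%, i.e. 37.0 cM.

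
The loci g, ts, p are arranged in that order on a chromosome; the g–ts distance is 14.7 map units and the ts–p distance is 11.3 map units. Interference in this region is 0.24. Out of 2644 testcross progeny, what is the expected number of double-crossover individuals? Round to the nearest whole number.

33

Map distances give recombination frequencies of 0.147 and 0.113 for the two intervals.
With interference 0.24 (so coincidence = 0.76), expected double-crossover frequency = 0.147 × 0.113 × 0.76 = 0.01262.
Expected number = 0.01262 × 2644 = 33.38 ≈ 33.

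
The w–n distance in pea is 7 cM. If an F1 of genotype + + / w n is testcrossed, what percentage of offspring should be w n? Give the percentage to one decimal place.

46.5%

A map distance of 7 cM corresponds to a recombination frequency of 0.070.
The F1 is + + / w n, so w n is a parental gamete class with expected frequency (1 − r)/2 = 0.930/2 = 0.4650.
That is 0.4650 = 46.5% of the progeny.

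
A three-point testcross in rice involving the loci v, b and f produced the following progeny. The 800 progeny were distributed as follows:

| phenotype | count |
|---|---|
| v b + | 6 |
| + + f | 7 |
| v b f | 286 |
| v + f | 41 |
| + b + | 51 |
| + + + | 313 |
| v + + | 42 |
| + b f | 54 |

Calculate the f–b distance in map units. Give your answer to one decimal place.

The two most frequent reciprocal classes, + + + and v b f, are the parental types, so the F1 was + + + / v b f.
The two rarest classes, + + f and v b +, are the double crossovers. Comparing them with the parentals, only the f allele has switched, so f is the middle locus and the order is v – f – b.
Crossovers in the f–b interval produce the single-crossover classes + b + and v + f (51 + 41 = 92) plus the double crossovers (13).
RF(f–b) = (92 + 13) / 800 = 105/800 = 0.1313 → 13.1 map units.

13.1 map units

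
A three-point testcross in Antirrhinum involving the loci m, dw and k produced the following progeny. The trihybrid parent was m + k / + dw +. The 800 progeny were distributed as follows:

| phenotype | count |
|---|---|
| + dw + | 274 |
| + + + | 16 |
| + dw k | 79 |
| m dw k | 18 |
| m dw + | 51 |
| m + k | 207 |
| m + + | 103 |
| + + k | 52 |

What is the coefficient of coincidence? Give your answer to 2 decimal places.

0.92

The two rarest classes, m dw k and + + +, are the double crossovers. Comparing them with the parentals, only the dw allele has switched, so dw is the middle locus and the order is m – dw – k.
m–dw: (103 + 34)/800 = 0.1713; dw–k: (182 + 34)/800 = 0.2700.
Expected DCO frequency = 0.1713 × 0.2700 ≈ 0.04625; observed = 34/800 ≈ 0.04250.
Coefficient of coincidence = 0.04250/0.04625 ≈ 0.92.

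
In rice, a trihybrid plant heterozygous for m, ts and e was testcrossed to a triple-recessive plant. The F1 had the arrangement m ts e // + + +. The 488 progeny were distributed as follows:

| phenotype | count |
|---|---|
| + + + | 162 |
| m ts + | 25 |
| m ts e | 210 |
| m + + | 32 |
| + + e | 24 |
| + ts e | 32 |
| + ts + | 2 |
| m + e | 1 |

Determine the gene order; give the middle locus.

The two rarest classes, m + e and + ts +, are the double crossovers. Comparing them with the parentals, only the ts allele has switched, so ts is the middle locus and the order is e – ts – m.

ts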